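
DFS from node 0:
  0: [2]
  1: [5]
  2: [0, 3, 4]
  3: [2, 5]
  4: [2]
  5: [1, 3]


Visit 0, push [2]
Visit 2, push [4, 3]
Visit 3, push [5]
Visit 5, push [1]
Visit 1, push []
Visit 4, push []

DFS order: [0, 2, 3, 5, 1, 4]


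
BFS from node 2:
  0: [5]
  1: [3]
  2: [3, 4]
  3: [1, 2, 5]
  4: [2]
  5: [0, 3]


Visit 2, enqueue [3, 4]
Visit 3, enqueue [1, 5]
Visit 4, enqueue []
Visit 1, enqueue []
Visit 5, enqueue [0]
Visit 0, enqueue []

BFS order: [2, 3, 4, 1, 5, 0]


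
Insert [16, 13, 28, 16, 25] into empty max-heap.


Insert 16: [16]
Insert 13: [16, 13]
Insert 28: [28, 13, 16]
Insert 16: [28, 16, 16, 13]
Insert 25: [28, 25, 16, 13, 16]

Final heap: [28, 25, 16, 13, 16]


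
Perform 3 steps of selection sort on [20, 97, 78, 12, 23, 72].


Initial: [20, 97, 78, 12, 23, 72]
Step 1: min=12 at 3
  Swap: [12, 97, 78, 20, 23, 72]
Step 2: min=20 at 3
  Swap: [12, 20, 78, 97, 23, 72]
Step 3: min=23 at 4
  Swap: [12, 20, 23, 97, 78, 72]

After 3 steps: [12, 20, 23, 97, 78, 72]


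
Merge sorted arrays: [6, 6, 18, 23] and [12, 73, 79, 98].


Take 6 from A
Take 6 from A
Take 12 from B
Take 18 from A
Take 23 from A

Merged: [6, 6, 12, 18, 23, 73, 79, 98]


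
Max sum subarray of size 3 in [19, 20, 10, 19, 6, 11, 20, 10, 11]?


[0:3]: 49
[1:4]: 49
[2:5]: 35
[3:6]: 36
[4:7]: 37
[5:8]: 41
[6:9]: 41

Max: 49 at [0:3]


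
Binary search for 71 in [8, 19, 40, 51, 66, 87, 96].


Step 1: lo=0, hi=6, mid=3, val=51
Step 2: lo=4, hi=6, mid=5, val=87
Step 3: lo=4, hi=4, mid=4, val=66

Not found


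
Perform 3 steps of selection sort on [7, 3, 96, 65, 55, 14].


Initial: [7, 3, 96, 65, 55, 14]
Step 1: min=3 at 1
  Swap: [3, 7, 96, 65, 55, 14]
Step 2: min=7 at 1
  Swap: [3, 7, 96, 65, 55, 14]
Step 3: min=14 at 5
  Swap: [3, 7, 14, 65, 55, 96]

After 3 steps: [3, 7, 14, 65, 55, 96]


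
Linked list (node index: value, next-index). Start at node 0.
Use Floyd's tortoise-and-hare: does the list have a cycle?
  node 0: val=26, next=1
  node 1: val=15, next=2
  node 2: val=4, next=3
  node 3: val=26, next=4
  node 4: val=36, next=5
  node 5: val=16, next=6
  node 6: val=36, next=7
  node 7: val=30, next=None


Floyd's tortoise (slow, +1) and hare (fast, +2):
  init: slow=0, fast=0
  step 1: slow=1, fast=2
  step 2: slow=2, fast=4
  step 3: slow=3, fast=6
  step 4: fast 6->7->None, no cycle

Cycle: no


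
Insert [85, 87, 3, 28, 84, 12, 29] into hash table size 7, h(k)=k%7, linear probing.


Insert 85: h=1 -> slot 1
Insert 87: h=3 -> slot 3
Insert 3: h=3, 1 probes -> slot 4
Insert 28: h=0 -> slot 0
Insert 84: h=0, 2 probes -> slot 2
Insert 12: h=5 -> slot 5
Insert 29: h=1, 5 probes -> slot 6

Table: [28, 85, 84, 87, 3, 12, 29]


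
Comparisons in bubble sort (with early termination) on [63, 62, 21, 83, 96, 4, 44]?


Algorithm: bubble sort (with early termination)
Input: [63, 62, 21, 83, 96, 4, 44]
Sorted: [4, 21, 44, 62, 63, 83, 96]

21


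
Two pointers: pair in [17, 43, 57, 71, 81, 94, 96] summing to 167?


lo=0(17)+hi=6(96)=113
lo=1(43)+hi=6(96)=139
lo=2(57)+hi=6(96)=153
lo=3(71)+hi=6(96)=167

Yes: 71+96=167


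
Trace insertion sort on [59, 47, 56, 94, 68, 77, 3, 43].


Initial: [59, 47, 56, 94, 68, 77, 3, 43]
Insert 47: [47, 59, 56, 94, 68, 77, 3, 43]
Insert 56: [47, 56, 59, 94, 68, 77, 3, 43]
Insert 94: [47, 56, 59, 94, 68, 77, 3, 43]
Insert 68: [47, 56, 59, 68, 94, 77, 3, 43]
Insert 77: [47, 56, 59, 68, 77, 94, 3, 43]
Insert 3: [3, 47, 56, 59, 68, 77, 94, 43]
Insert 43: [3, 43, 47, 56, 59, 68, 77, 94]

Sorted: [3, 43, 47, 56, 59, 68, 77, 94]


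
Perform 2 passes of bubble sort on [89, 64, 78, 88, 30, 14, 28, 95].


Initial: [89, 64, 78, 88, 30, 14, 28, 95]
Pass 1: [64, 78, 88, 30, 14, 28, 89, 95] (6 swaps)
Pass 2: [64, 78, 30, 14, 28, 88, 89, 95] (3 swaps)

After 2 passes: [64, 78, 30, 14, 28, 88, 89, 95]


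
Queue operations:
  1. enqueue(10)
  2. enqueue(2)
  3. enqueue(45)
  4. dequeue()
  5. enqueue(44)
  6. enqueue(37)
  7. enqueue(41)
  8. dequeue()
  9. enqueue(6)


enqueue(10) -> [10]
enqueue(2) -> [10, 2]
enqueue(45) -> [10, 2, 45]
dequeue()->10, [2, 45]
enqueue(44) -> [2, 45, 44]
enqueue(37) -> [2, 45, 44, 37]
enqueue(41) -> [2, 45, 44, 37, 41]
dequeue()->2, [45, 44, 37, 41]
enqueue(6) -> [45, 44, 37, 41, 6]

Final queue: [45, 44, 37, 41, 6]


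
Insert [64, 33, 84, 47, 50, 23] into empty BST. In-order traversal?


Insert 64: root
Insert 33: L from 64
Insert 84: R from 64
Insert 47: L from 64 -> R from 33
Insert 50: L from 64 -> R from 33 -> R from 47
Insert 23: L from 64 -> L from 33

In-order: [23, 33, 47, 50, 64, 84]


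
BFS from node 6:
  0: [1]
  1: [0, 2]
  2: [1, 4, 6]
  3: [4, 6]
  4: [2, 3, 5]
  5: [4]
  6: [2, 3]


Visit 6, enqueue [2, 3]
Visit 2, enqueue [1, 4]
Visit 3, enqueue []
Visit 1, enqueue [0]
Visit 4, enqueue [5]
Visit 0, enqueue []
Visit 5, enqueue []

BFS order: [6, 2, 3, 1, 4, 0, 5]


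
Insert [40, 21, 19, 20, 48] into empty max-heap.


Insert 40: [40]
Insert 21: [40, 21]
Insert 19: [40, 21, 19]
Insert 20: [40, 21, 19, 20]
Insert 48: [48, 40, 19, 20, 21]

Final heap: [48, 40, 19, 20, 21]


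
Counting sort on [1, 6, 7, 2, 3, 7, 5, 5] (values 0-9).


Input: [1, 6, 7, 2, 3, 7, 5, 5]
Counts: [0, 1, 1, 1, 0, 2, 1, 2, 0, 0]

Sorted: [1, 2, 3, 5, 5, 6, 7, 7]


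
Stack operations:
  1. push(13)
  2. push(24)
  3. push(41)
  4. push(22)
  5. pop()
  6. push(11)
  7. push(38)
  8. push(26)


push(13) -> [13]
push(24) -> [13, 24]
push(41) -> [13, 24, 41]
push(22) -> [13, 24, 41, 22]
pop()->22, [13, 24, 41]
push(11) -> [13, 24, 41, 11]
push(38) -> [13, 24, 41, 11, 38]
push(26) -> [13, 24, 41, 11, 38, 26]

Final stack: [13, 24, 41, 11, 38, 26]


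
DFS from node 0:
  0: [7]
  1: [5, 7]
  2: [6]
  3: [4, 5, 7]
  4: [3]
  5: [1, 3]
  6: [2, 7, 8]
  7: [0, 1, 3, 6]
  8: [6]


Visit 0, push [7]
Visit 7, push [6, 3, 1]
Visit 1, push [5]
Visit 5, push [3]
Visit 3, push [4]
Visit 4, push []
Visit 6, push [8, 2]
Visit 2, push []
Visit 8, push []

DFS order: [0, 7, 1, 5, 3, 4, 6, 2, 8]


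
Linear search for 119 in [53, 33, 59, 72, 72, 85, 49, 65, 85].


i=0: 53!=119
i=1: 33!=119
i=2: 59!=119
i=3: 72!=119
i=4: 72!=119
i=5: 85!=119
i=6: 49!=119
i=7: 65!=119
i=8: 85!=119

Not found, 9 comps


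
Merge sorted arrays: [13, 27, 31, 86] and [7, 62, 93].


Take 7 from B
Take 13 from A
Take 27 from A
Take 31 from A
Take 62 from B
Take 86 from A

Merged: [7, 13, 27, 31, 62, 86, 93]


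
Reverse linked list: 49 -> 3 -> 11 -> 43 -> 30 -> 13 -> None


Step 1: curr=49, set curr.next=prev(None) | reversed so far: 49
Step 2: curr=3, set curr.next=prev(49) | reversed so far: 3 -> 49
Step 3: curr=11, set curr.next=prev(3) | reversed so far: 11 -> 3 -> 49
Step 4: curr=43, set curr.next=prev(11) | reversed so far: 43 -> 11 -> 3 -> 49
Step 5: curr=30, set curr.next=prev(43) | reversed so far: 30 -> 43 -> 11 -> 3 -> 49
Step 6: curr=13, set curr.next=prev(30) | reversed so far: 13 -> 30 -> 43 -> 11 -> 3 -> 49

13 -> 30 -> 43 -> 11 -> 3 -> 49 -> None


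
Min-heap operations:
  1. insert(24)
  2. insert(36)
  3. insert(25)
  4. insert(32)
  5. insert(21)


insert(24) -> [24]
insert(36) -> [24, 36]
insert(25) -> [24, 36, 25]
insert(32) -> [24, 32, 25, 36]
insert(21) -> [21, 24, 25, 36, 32]

Final heap: [21, 24, 25, 36, 32]


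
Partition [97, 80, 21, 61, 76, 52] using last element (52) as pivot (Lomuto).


Pivot: 52
  21 <= 52: swap -> [21, 80, 97, 61, 76, 52]
Place pivot at 1: [21, 52, 97, 61, 76, 80]

Partitioned: [21, 52, 97, 61, 76, 80]


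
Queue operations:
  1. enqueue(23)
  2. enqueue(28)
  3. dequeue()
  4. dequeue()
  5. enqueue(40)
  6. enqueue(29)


enqueue(23) -> [23]
enqueue(28) -> [23, 28]
dequeue()->23, [28]
dequeue()->28, []
enqueue(40) -> [40]
enqueue(29) -> [40, 29]

Final queue: [40, 29]


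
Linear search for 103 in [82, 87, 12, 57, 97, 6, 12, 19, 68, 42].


i=0: 82!=103
i=1: 87!=103
i=2: 12!=103
i=3: 57!=103
i=4: 97!=103
i=5: 6!=103
i=6: 12!=103
i=7: 19!=103
i=8: 68!=103
i=9: 42!=103

Not found, 10 comps


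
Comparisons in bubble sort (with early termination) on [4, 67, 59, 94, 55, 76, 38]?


Algorithm: bubble sort (with early termination)
Input: [4, 67, 59, 94, 55, 76, 38]
Sorted: [4, 38, 55, 59, 67, 76, 94]

21


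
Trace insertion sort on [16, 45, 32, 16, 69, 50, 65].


Initial: [16, 45, 32, 16, 69, 50, 65]
Insert 45: [16, 45, 32, 16, 69, 50, 65]
Insert 32: [16, 32, 45, 16, 69, 50, 65]
Insert 16: [16, 16, 32, 45, 69, 50, 65]
Insert 69: [16, 16, 32, 45, 69, 50, 65]
Insert 50: [16, 16, 32, 45, 50, 69, 65]
Insert 65: [16, 16, 32, 45, 50, 65, 69]

Sorted: [16, 16, 32, 45, 50, 65, 69]


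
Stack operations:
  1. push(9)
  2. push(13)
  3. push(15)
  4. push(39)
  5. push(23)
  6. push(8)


push(9) -> [9]
push(13) -> [9, 13]
push(15) -> [9, 13, 15]
push(39) -> [9, 13, 15, 39]
push(23) -> [9, 13, 15, 39, 23]
push(8) -> [9, 13, 15, 39, 23, 8]

Final stack: [9, 13, 15, 39, 23, 8]


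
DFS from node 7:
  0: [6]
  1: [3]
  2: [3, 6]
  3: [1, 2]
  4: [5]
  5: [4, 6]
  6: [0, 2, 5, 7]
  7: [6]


Visit 7, push [6]
Visit 6, push [5, 2, 0]
Visit 0, push []
Visit 2, push [3]
Visit 3, push [1]
Visit 1, push []
Visit 5, push [4]
Visit 4, push []

DFS order: [7, 6, 0, 2, 3, 1, 5, 4]


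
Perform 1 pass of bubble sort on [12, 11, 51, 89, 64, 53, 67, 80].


Initial: [12, 11, 51, 89, 64, 53, 67, 80]
Pass 1: [11, 12, 51, 64, 53, 67, 80, 89] (5 swaps)

After 1 pass: [11, 12, 51, 64, 53, 67, 80, 89]


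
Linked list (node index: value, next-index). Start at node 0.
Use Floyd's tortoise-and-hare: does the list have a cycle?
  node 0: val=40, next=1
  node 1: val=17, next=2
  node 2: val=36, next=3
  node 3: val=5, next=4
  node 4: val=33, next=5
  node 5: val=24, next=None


Floyd's tortoise (slow, +1) and hare (fast, +2):
  init: slow=0, fast=0
  step 1: slow=1, fast=2
  step 2: slow=2, fast=4
  step 3: fast 4->5->None, no cycle

Cycle: no


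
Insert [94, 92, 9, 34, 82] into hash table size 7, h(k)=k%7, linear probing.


Insert 94: h=3 -> slot 3
Insert 92: h=1 -> slot 1
Insert 9: h=2 -> slot 2
Insert 34: h=6 -> slot 6
Insert 82: h=5 -> slot 5

Table: [None, 92, 9, 94, None, 82, 34]


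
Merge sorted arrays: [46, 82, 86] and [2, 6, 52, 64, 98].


Take 2 from B
Take 6 from B
Take 46 from A
Take 52 from B
Take 64 from B
Take 82 from A
Take 86 from A

Merged: [2, 6, 46, 52, 64, 82, 86, 98]


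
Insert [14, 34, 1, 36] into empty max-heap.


Insert 14: [14]
Insert 34: [34, 14]
Insert 1: [34, 14, 1]
Insert 36: [36, 34, 1, 14]

Final heap: [36, 34, 1, 14]


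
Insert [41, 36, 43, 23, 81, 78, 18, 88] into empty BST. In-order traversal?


Insert 41: root
Insert 36: L from 41
Insert 43: R from 41
Insert 23: L from 41 -> L from 36
Insert 81: R from 41 -> R from 43
Insert 78: R from 41 -> R from 43 -> L from 81
Insert 18: L from 41 -> L from 36 -> L from 23
Insert 88: R from 41 -> R from 43 -> R from 81

In-order: [18, 23, 36, 41, 43, 78, 81, 88]


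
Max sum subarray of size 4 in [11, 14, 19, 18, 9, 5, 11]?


[0:4]: 62
[1:5]: 60
[2:6]: 51
[3:7]: 43

Max: 62 at [0:4]


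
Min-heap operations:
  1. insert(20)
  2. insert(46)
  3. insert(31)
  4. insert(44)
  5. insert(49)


insert(20) -> [20]
insert(46) -> [20, 46]
insert(31) -> [20, 46, 31]
insert(44) -> [20, 44, 31, 46]
insert(49) -> [20, 44, 31, 46, 49]

Final heap: [20, 44, 31, 46, 49]


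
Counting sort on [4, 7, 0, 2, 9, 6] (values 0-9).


Input: [4, 7, 0, 2, 9, 6]
Counts: [1, 0, 1, 0, 1, 0, 1, 1, 0, 1]

Sorted: [0, 2, 4, 6, 7, 9]


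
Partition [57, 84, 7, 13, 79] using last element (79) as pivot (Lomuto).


Pivot: 79
  57 <= 79: advance i (no swap)
  7 <= 79: swap -> [57, 7, 84, 13, 79]
  13 <= 79: swap -> [57, 7, 13, 84, 79]
Place pivot at 3: [57, 7, 13, 79, 84]

Partitioned: [57, 7, 13, 79, 84]


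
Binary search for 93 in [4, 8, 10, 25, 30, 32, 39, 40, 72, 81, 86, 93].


Step 1: lo=0, hi=11, mid=5, val=32
Step 2: lo=6, hi=11, mid=8, val=72
Step 3: lo=9, hi=11, mid=10, val=86
Step 4: lo=11, hi=11, mid=11, val=93

Found at index 11


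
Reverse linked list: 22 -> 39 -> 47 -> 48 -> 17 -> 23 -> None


Step 1: curr=22, set curr.next=prev(None) | reversed so far: 22
Step 2: curr=39, set curr.next=prev(22) | reversed so far: 39 -> 22
Step 3: curr=47, set curr.next=prev(39) | reversed so far: 47 -> 39 -> 22
Step 4: curr=48, set curr.next=prev(47) | reversed so far: 48 -> 47 -> 39 -> 22
Step 5: curr=17, set curr.next=prev(48) | reversed so far: 17 -> 48 -> 47 -> 39 -> 22
Step 6: curr=23, set curr.next=prev(17) | reversed so far: 23 -> 17 -> 48 -> 47 -> 39 -> 22

23 -> 17 -> 48 -> 47 -> 39 -> 22 -> None


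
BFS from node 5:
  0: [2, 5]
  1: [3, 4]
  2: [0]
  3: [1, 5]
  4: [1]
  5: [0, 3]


Visit 5, enqueue [0, 3]
Visit 0, enqueue [2]
Visit 3, enqueue [1]
Visit 2, enqueue []
Visit 1, enqueue [4]
Visit 4, enqueue []

BFS order: [5, 0, 3, 2, 1, 4]


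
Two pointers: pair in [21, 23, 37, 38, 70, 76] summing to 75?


lo=0(21)+hi=5(76)=97
lo=0(21)+hi=4(70)=91
lo=0(21)+hi=3(38)=59
lo=1(23)+hi=3(38)=61
lo=2(37)+hi=3(38)=75

Yes: 37+38=75


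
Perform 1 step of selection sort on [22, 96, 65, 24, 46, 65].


Initial: [22, 96, 65, 24, 46, 65]
Step 1: min=22 at 0
  Swap: [22, 96, 65, 24, 46, 65]

After 1 step: [22, 96, 65, 24, 46, 65]


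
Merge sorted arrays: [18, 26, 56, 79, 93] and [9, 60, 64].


Take 9 from B
Take 18 from A
Take 26 from A
Take 56 from A
Take 60 from B
Take 64 from B

Merged: [9, 18, 26, 56, 60, 64, 79, 93]


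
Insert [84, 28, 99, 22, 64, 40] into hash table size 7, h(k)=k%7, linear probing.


Insert 84: h=0 -> slot 0
Insert 28: h=0, 1 probes -> slot 1
Insert 99: h=1, 1 probes -> slot 2
Insert 22: h=1, 2 probes -> slot 3
Insert 64: h=1, 3 probes -> slot 4
Insert 40: h=5 -> slot 5

Table: [84, 28, 99, 22, 64, 40, None]


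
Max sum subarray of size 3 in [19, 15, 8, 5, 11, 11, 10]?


[0:3]: 42
[1:4]: 28
[2:5]: 24
[3:6]: 27
[4:7]: 32

Max: 42 at [0:3]


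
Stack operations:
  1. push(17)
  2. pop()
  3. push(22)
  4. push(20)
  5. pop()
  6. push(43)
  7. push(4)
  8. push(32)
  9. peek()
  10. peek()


push(17) -> [17]
pop()->17, []
push(22) -> [22]
push(20) -> [22, 20]
pop()->20, [22]
push(43) -> [22, 43]
push(4) -> [22, 43, 4]
push(32) -> [22, 43, 4, 32]
peek()->32
peek()->32

Final stack: [22, 43, 4, 32]


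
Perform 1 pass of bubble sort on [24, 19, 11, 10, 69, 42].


Initial: [24, 19, 11, 10, 69, 42]
Pass 1: [19, 11, 10, 24, 42, 69] (4 swaps)

After 1 pass: [19, 11, 10, 24, 42, 69]


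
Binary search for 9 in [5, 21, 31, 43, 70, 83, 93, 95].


Step 1: lo=0, hi=7, mid=3, val=43
Step 2: lo=0, hi=2, mid=1, val=21
Step 3: lo=0, hi=0, mid=0, val=5

Not found


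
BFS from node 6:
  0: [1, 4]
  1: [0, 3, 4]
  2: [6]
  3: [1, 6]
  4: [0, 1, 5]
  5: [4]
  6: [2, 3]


Visit 6, enqueue [2, 3]
Visit 2, enqueue []
Visit 3, enqueue [1]
Visit 1, enqueue [0, 4]
Visit 0, enqueue []
Visit 4, enqueue [5]
Visit 5, enqueue []

BFS order: [6, 2, 3, 1, 0, 4, 5]


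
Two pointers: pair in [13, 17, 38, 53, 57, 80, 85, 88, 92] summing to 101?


lo=0(13)+hi=8(92)=105
lo=0(13)+hi=7(88)=101

Yes: 13+88=101


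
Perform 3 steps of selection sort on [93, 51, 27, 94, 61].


Initial: [93, 51, 27, 94, 61]
Step 1: min=27 at 2
  Swap: [27, 51, 93, 94, 61]
Step 2: min=51 at 1
  Swap: [27, 51, 93, 94, 61]
Step 3: min=61 at 4
  Swap: [27, 51, 61, 94, 93]

After 3 steps: [27, 51, 61, 94, 93]


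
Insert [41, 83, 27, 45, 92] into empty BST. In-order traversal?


Insert 41: root
Insert 83: R from 41
Insert 27: L from 41
Insert 45: R from 41 -> L from 83
Insert 92: R from 41 -> R from 83

In-order: [27, 41, 45, 83, 92]


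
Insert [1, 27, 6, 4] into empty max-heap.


Insert 1: [1]
Insert 27: [27, 1]
Insert 6: [27, 1, 6]
Insert 4: [27, 4, 6, 1]

Final heap: [27, 4, 6, 1]


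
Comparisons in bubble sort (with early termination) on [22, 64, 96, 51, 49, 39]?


Algorithm: bubble sort (with early termination)
Input: [22, 64, 96, 51, 49, 39]
Sorted: [22, 39, 49, 51, 64, 96]

15


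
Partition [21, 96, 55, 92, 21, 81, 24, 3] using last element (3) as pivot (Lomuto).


Pivot: 3
Place pivot at 0: [3, 96, 55, 92, 21, 81, 24, 21]

Partitioned: [3, 96, 55, 92, 21, 81, 24, 21]


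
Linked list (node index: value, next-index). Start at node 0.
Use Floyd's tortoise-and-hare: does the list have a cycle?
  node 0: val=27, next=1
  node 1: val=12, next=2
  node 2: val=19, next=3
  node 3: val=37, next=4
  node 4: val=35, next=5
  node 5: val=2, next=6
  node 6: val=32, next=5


Floyd's tortoise (slow, +1) and hare (fast, +2):
  init: slow=0, fast=0
  step 1: slow=1, fast=2
  step 2: slow=2, fast=4
  step 3: slow=3, fast=6
  step 4: slow=4, fast=6
  step 5: slow=5, fast=6
  step 6: slow=6, fast=6
  slow == fast at node 6: cycle detected

Cycle: yes


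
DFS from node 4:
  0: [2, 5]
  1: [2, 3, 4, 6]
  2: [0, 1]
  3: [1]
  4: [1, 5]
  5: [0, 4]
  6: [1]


Visit 4, push [5, 1]
Visit 1, push [6, 3, 2]
Visit 2, push [0]
Visit 0, push [5]
Visit 5, push []
Visit 3, push []
Visit 6, push []

DFS order: [4, 1, 2, 0, 5, 3, 6]


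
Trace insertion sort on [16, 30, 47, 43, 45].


Initial: [16, 30, 47, 43, 45]
Insert 30: [16, 30, 47, 43, 45]
Insert 47: [16, 30, 47, 43, 45]
Insert 43: [16, 30, 43, 47, 45]
Insert 45: [16, 30, 43, 45, 47]

Sorted: [16, 30, 43, 45, 47]


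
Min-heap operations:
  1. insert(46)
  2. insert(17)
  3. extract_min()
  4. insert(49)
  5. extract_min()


insert(46) -> [46]
insert(17) -> [17, 46]
extract_min()->17, [46]
insert(49) -> [46, 49]
extract_min()->46, [49]

Final heap: [49]


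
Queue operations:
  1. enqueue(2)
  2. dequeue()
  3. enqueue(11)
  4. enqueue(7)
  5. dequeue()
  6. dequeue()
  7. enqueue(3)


enqueue(2) -> [2]
dequeue()->2, []
enqueue(11) -> [11]
enqueue(7) -> [11, 7]
dequeue()->11, [7]
dequeue()->7, []
enqueue(3) -> [3]

Final queue: [3]


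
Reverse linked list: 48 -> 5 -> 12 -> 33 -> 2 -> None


Step 1: curr=48, set curr.next=prev(None) | reversed so far: 48
Step 2: curr=5, set curr.next=prev(48) | reversed so far: 5 -> 48
Step 3: curr=12, set curr.next=prev(5) | reversed so far: 12 -> 5 -> 48
Step 4: curr=33, set curr.next=prev(12) | reversed so far: 33 -> 12 -> 5 -> 48
Step 5: curr=2, set curr.next=prev(33) | reversed so far: 2 -> 33 -> 12 -> 5 -> 48

2 -> 33 -> 12 -> 5 -> 48 -> None


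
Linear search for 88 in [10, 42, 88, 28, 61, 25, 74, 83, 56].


i=0: 10!=88
i=1: 42!=88
i=2: 88==88 found!

Found at 2, 3 comps


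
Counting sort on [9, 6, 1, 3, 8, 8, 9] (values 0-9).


Input: [9, 6, 1, 3, 8, 8, 9]
Counts: [0, 1, 0, 1, 0, 0, 1, 0, 2, 2]

Sorted: [1, 3, 6, 8, 8, 9, 9]


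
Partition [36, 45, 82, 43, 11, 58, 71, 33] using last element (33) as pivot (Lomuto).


Pivot: 33
  11 <= 33: swap -> [11, 45, 82, 43, 36, 58, 71, 33]
Place pivot at 1: [11, 33, 82, 43, 36, 58, 71, 45]

Partitioned: [11, 33, 82, 43, 36, 58, 71, 45]


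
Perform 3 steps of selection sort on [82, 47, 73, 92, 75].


Initial: [82, 47, 73, 92, 75]
Step 1: min=47 at 1
  Swap: [47, 82, 73, 92, 75]
Step 2: min=73 at 2
  Swap: [47, 73, 82, 92, 75]
Step 3: min=75 at 4
  Swap: [47, 73, 75, 92, 82]

After 3 steps: [47, 73, 75, 92, 82]


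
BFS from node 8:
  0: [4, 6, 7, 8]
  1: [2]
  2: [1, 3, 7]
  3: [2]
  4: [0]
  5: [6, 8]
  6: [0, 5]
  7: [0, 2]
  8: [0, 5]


Visit 8, enqueue [0, 5]
Visit 0, enqueue [4, 6, 7]
Visit 5, enqueue []
Visit 4, enqueue []
Visit 6, enqueue []
Visit 7, enqueue [2]
Visit 2, enqueue [1, 3]
Visit 1, enqueue []
Visit 3, enqueue []

BFS order: [8, 0, 5, 4, 6, 7, 2, 1, 3]


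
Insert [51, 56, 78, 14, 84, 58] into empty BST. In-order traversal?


Insert 51: root
Insert 56: R from 51
Insert 78: R from 51 -> R from 56
Insert 14: L from 51
Insert 84: R from 51 -> R from 56 -> R from 78
Insert 58: R from 51 -> R from 56 -> L from 78

In-order: [14, 51, 56, 58, 78, 84]


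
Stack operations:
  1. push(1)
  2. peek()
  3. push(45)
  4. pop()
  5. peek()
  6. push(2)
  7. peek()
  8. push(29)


push(1) -> [1]
peek()->1
push(45) -> [1, 45]
pop()->45, [1]
peek()->1
push(2) -> [1, 2]
peek()->2
push(29) -> [1, 2, 29]

Final stack: [1, 2, 29]


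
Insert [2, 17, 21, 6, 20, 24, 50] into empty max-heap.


Insert 2: [2]
Insert 17: [17, 2]
Insert 21: [21, 2, 17]
Insert 6: [21, 6, 17, 2]
Insert 20: [21, 20, 17, 2, 6]
Insert 24: [24, 20, 21, 2, 6, 17]
Insert 50: [50, 20, 24, 2, 6, 17, 21]

Final heap: [50, 20, 24, 2, 6, 17, 21]


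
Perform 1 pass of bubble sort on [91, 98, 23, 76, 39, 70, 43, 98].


Initial: [91, 98, 23, 76, 39, 70, 43, 98]
Pass 1: [91, 23, 76, 39, 70, 43, 98, 98] (5 swaps)

After 1 pass: [91, 23, 76, 39, 70, 43, 98, 98]


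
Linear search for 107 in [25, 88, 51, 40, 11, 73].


i=0: 25!=107
i=1: 88!=107
i=2: 51!=107
i=3: 40!=107
i=4: 11!=107
i=5: 73!=107

Not found, 6 comps


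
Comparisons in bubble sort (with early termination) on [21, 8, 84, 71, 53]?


Algorithm: bubble sort (with early termination)
Input: [21, 8, 84, 71, 53]
Sorted: [8, 21, 53, 71, 84]

9


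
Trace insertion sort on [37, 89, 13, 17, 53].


Initial: [37, 89, 13, 17, 53]
Insert 89: [37, 89, 13, 17, 53]
Insert 13: [13, 37, 89, 17, 53]
Insert 17: [13, 17, 37, 89, 53]
Insert 53: [13, 17, 37, 53, 89]

Sorted: [13, 17, 37, 53, 89]


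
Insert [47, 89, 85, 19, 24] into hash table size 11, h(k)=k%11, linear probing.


Insert 47: h=3 -> slot 3
Insert 89: h=1 -> slot 1
Insert 85: h=8 -> slot 8
Insert 19: h=8, 1 probes -> slot 9
Insert 24: h=2 -> slot 2

Table: [None, 89, 24, 47, None, None, None, None, 85, 19, None]


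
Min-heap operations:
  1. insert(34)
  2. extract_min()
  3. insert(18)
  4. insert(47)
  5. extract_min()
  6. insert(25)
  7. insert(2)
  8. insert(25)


insert(34) -> [34]
extract_min()->34, []
insert(18) -> [18]
insert(47) -> [18, 47]
extract_min()->18, [47]
insert(25) -> [25, 47]
insert(2) -> [2, 47, 25]
insert(25) -> [2, 25, 25, 47]

Final heap: [2, 25, 25, 47]


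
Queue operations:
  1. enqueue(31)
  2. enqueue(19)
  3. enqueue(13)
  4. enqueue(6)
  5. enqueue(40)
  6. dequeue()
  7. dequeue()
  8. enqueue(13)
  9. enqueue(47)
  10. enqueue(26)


enqueue(31) -> [31]
enqueue(19) -> [31, 19]
enqueue(13) -> [31, 19, 13]
enqueue(6) -> [31, 19, 13, 6]
enqueue(40) -> [31, 19, 13, 6, 40]
dequeue()->31, [19, 13, 6, 40]
dequeue()->19, [13, 6, 40]
enqueue(13) -> [13, 6, 40, 13]
enqueue(47) -> [13, 6, 40, 13, 47]
enqueue(26) -> [13, 6, 40, 13, 47, 26]

Final queue: [13, 6, 40, 13, 47, 26]


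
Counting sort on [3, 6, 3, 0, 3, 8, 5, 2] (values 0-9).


Input: [3, 6, 3, 0, 3, 8, 5, 2]
Counts: [1, 0, 1, 3, 0, 1, 1, 0, 1, 0]

Sorted: [0, 2, 3, 3, 3, 5, 6, 8]


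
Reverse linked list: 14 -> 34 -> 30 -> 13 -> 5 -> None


Step 1: curr=14, set curr.next=prev(None) | reversed so far: 14
Step 2: curr=34, set curr.next=prev(14) | reversed so far: 34 -> 14
Step 3: curr=30, set curr.next=prev(34) | reversed so far: 30 -> 34 -> 14
Step 4: curr=13, set curr.next=prev(30) | reversed so far: 13 -> 30 -> 34 -> 14
Step 5: curr=5, set curr.next=prev(13) | reversed so far: 5 -> 13 -> 30 -> 34 -> 14

5 -> 13 -> 30 -> 34 -> 14 -> None


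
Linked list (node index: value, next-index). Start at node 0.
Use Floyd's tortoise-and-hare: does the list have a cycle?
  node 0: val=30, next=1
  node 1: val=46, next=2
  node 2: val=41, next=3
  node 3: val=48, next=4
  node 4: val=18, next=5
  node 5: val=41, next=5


Floyd's tortoise (slow, +1) and hare (fast, +2):
  init: slow=0, fast=0
  step 1: slow=1, fast=2
  step 2: slow=2, fast=4
  step 3: slow=3, fast=5
  step 4: slow=4, fast=5
  step 5: slow=5, fast=5
  slow == fast at node 5: cycle detected

Cycle: yes


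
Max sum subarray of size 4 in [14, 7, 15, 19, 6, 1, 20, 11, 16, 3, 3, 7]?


[0:4]: 55
[1:5]: 47
[2:6]: 41
[3:7]: 46
[4:8]: 38
[5:9]: 48
[6:10]: 50
[7:11]: 33
[8:12]: 29

Max: 55 at [0:4]


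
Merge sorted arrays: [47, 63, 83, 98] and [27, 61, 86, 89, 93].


Take 27 from B
Take 47 from A
Take 61 from B
Take 63 from A
Take 83 from A
Take 86 from B
Take 89 from B
Take 93 from B

Merged: [27, 47, 61, 63, 83, 86, 89, 93, 98]


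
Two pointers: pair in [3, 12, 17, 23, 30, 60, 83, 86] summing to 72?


lo=0(3)+hi=7(86)=89
lo=0(3)+hi=6(83)=86
lo=0(3)+hi=5(60)=63
lo=1(12)+hi=5(60)=72

Yes: 12+60=72


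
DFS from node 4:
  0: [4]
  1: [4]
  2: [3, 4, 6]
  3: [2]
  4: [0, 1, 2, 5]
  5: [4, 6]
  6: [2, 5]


Visit 4, push [5, 2, 1, 0]
Visit 0, push []
Visit 1, push []
Visit 2, push [6, 3]
Visit 3, push []
Visit 6, push [5]
Visit 5, push []

DFS order: [4, 0, 1, 2, 3, 6, 5]


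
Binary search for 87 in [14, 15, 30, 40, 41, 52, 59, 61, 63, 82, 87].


Step 1: lo=0, hi=10, mid=5, val=52
Step 2: lo=6, hi=10, mid=8, val=63
Step 3: lo=9, hi=10, mid=9, val=82
Step 4: lo=10, hi=10, mid=10, val=87

Found at index 10


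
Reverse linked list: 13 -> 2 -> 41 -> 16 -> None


Step 1: curr=13, set curr.next=prev(None) | reversed so far: 13
Step 2: curr=2, set curr.next=prev(13) | reversed so far: 2 -> 13
Step 3: curr=41, set curr.next=prev(2) | reversed so far: 41 -> 2 -> 13
Step 4: curr=16, set curr.next=prev(41) | reversed so far: 16 -> 41 -> 2 -> 13

16 -> 41 -> 2 -> 13 -> None


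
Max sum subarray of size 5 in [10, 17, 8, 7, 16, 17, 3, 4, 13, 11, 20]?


[0:5]: 58
[1:6]: 65
[2:7]: 51
[3:8]: 47
[4:9]: 53
[5:10]: 48
[6:11]: 51

Max: 65 at [1:6]


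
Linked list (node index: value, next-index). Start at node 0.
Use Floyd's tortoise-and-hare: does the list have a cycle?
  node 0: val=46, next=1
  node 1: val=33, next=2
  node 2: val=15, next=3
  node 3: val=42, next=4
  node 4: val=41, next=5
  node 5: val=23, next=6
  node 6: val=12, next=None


Floyd's tortoise (slow, +1) and hare (fast, +2):
  init: slow=0, fast=0
  step 1: slow=1, fast=2
  step 2: slow=2, fast=4
  step 3: slow=3, fast=6
  step 4: fast -> None, no cycle

Cycle: no


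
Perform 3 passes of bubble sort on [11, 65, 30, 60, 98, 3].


Initial: [11, 65, 30, 60, 98, 3]
Pass 1: [11, 30, 60, 65, 3, 98] (3 swaps)
Pass 2: [11, 30, 60, 3, 65, 98] (1 swaps)
Pass 3: [11, 30, 3, 60, 65, 98] (1 swaps)

After 3 passes: [11, 30, 3, 60, 65, 98]


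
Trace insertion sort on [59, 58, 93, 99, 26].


Initial: [59, 58, 93, 99, 26]
Insert 58: [58, 59, 93, 99, 26]
Insert 93: [58, 59, 93, 99, 26]
Insert 99: [58, 59, 93, 99, 26]
Insert 26: [26, 58, 59, 93, 99]

Sorted: [26, 58, 59, 93, 99]


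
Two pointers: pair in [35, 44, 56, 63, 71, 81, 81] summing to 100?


lo=0(35)+hi=6(81)=116
lo=0(35)+hi=5(81)=116
lo=0(35)+hi=4(71)=106
lo=0(35)+hi=3(63)=98
lo=1(44)+hi=3(63)=107
lo=1(44)+hi=2(56)=100

Yes: 44+56=100


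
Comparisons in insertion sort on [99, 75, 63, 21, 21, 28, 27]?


Algorithm: insertion sort
Input: [99, 75, 63, 21, 21, 28, 27]
Sorted: [21, 21, 27, 28, 63, 75, 99]

19


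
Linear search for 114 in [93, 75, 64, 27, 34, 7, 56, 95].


i=0: 93!=114
i=1: 75!=114
i=2: 64!=114
i=3: 27!=114
i=4: 34!=114
i=5: 7!=114
i=6: 56!=114
i=7: 95!=114

Not found, 8 comps


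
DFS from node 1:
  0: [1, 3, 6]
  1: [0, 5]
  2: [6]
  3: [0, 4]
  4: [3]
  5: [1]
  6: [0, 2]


Visit 1, push [5, 0]
Visit 0, push [6, 3]
Visit 3, push [4]
Visit 4, push []
Visit 6, push [2]
Visit 2, push []
Visit 5, push []

DFS order: [1, 0, 3, 4, 6, 2, 5]


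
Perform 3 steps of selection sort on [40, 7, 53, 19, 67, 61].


Initial: [40, 7, 53, 19, 67, 61]
Step 1: min=7 at 1
  Swap: [7, 40, 53, 19, 67, 61]
Step 2: min=19 at 3
  Swap: [7, 19, 53, 40, 67, 61]
Step 3: min=40 at 3
  Swap: [7, 19, 40, 53, 67, 61]

After 3 steps: [7, 19, 40, 53, 67, 61]


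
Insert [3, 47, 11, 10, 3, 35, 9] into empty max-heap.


Insert 3: [3]
Insert 47: [47, 3]
Insert 11: [47, 3, 11]
Insert 10: [47, 10, 11, 3]
Insert 3: [47, 10, 11, 3, 3]
Insert 35: [47, 10, 35, 3, 3, 11]
Insert 9: [47, 10, 35, 3, 3, 11, 9]

Final heap: [47, 10, 35, 3, 3, 11, 9]


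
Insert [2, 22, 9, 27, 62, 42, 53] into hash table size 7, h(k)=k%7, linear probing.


Insert 2: h=2 -> slot 2
Insert 22: h=1 -> slot 1
Insert 9: h=2, 1 probes -> slot 3
Insert 27: h=6 -> slot 6
Insert 62: h=6, 1 probes -> slot 0
Insert 42: h=0, 4 probes -> slot 4
Insert 53: h=4, 1 probes -> slot 5

Table: [62, 22, 2, 9, 42, 53, 27]


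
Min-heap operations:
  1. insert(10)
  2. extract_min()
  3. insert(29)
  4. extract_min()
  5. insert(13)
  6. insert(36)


insert(10) -> [10]
extract_min()->10, []
insert(29) -> [29]
extract_min()->29, []
insert(13) -> [13]
insert(36) -> [13, 36]

Final heap: [13, 36]


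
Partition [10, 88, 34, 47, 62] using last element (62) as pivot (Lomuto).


Pivot: 62
  10 <= 62: advance i (no swap)
  34 <= 62: swap -> [10, 34, 88, 47, 62]
  47 <= 62: swap -> [10, 34, 47, 88, 62]
Place pivot at 3: [10, 34, 47, 62, 88]

Partitioned: [10, 34, 47, 62, 88]


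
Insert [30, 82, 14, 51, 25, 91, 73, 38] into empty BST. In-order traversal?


Insert 30: root
Insert 82: R from 30
Insert 14: L from 30
Insert 51: R from 30 -> L from 82
Insert 25: L from 30 -> R from 14
Insert 91: R from 30 -> R from 82
Insert 73: R from 30 -> L from 82 -> R from 51
Insert 38: R from 30 -> L from 82 -> L from 51

In-order: [14, 25, 30, 38, 51, 73, 82, 91]


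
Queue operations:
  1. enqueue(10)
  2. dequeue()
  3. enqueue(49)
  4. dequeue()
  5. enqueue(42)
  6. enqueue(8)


enqueue(10) -> [10]
dequeue()->10, []
enqueue(49) -> [49]
dequeue()->49, []
enqueue(42) -> [42]
enqueue(8) -> [42, 8]

Final queue: [42, 8]


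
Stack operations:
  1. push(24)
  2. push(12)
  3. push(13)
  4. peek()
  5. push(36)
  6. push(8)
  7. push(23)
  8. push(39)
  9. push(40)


push(24) -> [24]
push(12) -> [24, 12]
push(13) -> [24, 12, 13]
peek()->13
push(36) -> [24, 12, 13, 36]
push(8) -> [24, 12, 13, 36, 8]
push(23) -> [24, 12, 13, 36, 8, 23]
push(39) -> [24, 12, 13, 36, 8, 23, 39]
push(40) -> [24, 12, 13, 36, 8, 23, 39, 40]

Final stack: [24, 12, 13, 36, 8, 23, 39, 40]


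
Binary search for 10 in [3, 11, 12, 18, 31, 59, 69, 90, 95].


Step 1: lo=0, hi=8, mid=4, val=31
Step 2: lo=0, hi=3, mid=1, val=11
Step 3: lo=0, hi=0, mid=0, val=3

Not found


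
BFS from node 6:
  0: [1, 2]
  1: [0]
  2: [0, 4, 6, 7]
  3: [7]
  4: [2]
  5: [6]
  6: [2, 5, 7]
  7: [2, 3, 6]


Visit 6, enqueue [2, 5, 7]
Visit 2, enqueue [0, 4]
Visit 5, enqueue []
Visit 7, enqueue [3]
Visit 0, enqueue [1]
Visit 4, enqueue []
Visit 3, enqueue []
Visit 1, enqueue []

BFS order: [6, 2, 5, 7, 0, 4, 3, 1]


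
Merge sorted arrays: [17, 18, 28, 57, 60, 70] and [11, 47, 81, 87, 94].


Take 11 from B
Take 17 from A
Take 18 from A
Take 28 from A
Take 47 from B
Take 57 from A
Take 60 from A
Take 70 from A

Merged: [11, 17, 18, 28, 47, 57, 60, 70, 81, 87, 94]


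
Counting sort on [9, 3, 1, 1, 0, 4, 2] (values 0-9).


Input: [9, 3, 1, 1, 0, 4, 2]
Counts: [1, 2, 1, 1, 1, 0, 0, 0, 0, 1]

Sorted: [0, 1, 1, 2, 3, 4, 9]


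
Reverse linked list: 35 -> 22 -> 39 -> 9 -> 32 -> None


Step 1: curr=35, set curr.next=prev(None) | reversed so far: 35
Step 2: curr=22, set curr.next=prev(35) | reversed so far: 22 -> 35
Step 3: curr=39, set curr.next=prev(22) | reversed so far: 39 -> 22 -> 35
Step 4: curr=9, set curr.next=prev(39) | reversed so far: 9 -> 39 -> 22 -> 35
Step 5: curr=32, set curr.next=prev(9) | reversed so far: 32 -> 9 -> 39 -> 22 -> 35

32 -> 9 -> 39 -> 22 -> 35 -> None


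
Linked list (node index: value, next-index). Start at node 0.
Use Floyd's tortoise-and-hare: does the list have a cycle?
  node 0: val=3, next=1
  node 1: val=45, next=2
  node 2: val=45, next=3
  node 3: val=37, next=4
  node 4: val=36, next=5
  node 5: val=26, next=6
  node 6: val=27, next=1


Floyd's tortoise (slow, +1) and hare (fast, +2):
  init: slow=0, fast=0
  step 1: slow=1, fast=2
  step 2: slow=2, fast=4
  step 3: slow=3, fast=6
  step 4: slow=4, fast=2
  step 5: slow=5, fast=4
  step 6: slow=6, fast=6
  slow == fast at node 6: cycle detected

Cycle: yes


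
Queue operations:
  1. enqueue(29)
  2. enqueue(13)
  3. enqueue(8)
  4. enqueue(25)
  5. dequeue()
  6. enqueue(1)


enqueue(29) -> [29]
enqueue(13) -> [29, 13]
enqueue(8) -> [29, 13, 8]
enqueue(25) -> [29, 13, 8, 25]
dequeue()->29, [13, 8, 25]
enqueue(1) -> [13, 8, 25, 1]

Final queue: [13, 8, 25, 1]


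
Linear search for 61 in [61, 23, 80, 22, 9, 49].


i=0: 61==61 found!

Found at 0, 1 comps


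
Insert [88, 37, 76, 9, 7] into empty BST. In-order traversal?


Insert 88: root
Insert 37: L from 88
Insert 76: L from 88 -> R from 37
Insert 9: L from 88 -> L from 37
Insert 7: L from 88 -> L from 37 -> L from 9

In-order: [7, 9, 37, 76, 88]


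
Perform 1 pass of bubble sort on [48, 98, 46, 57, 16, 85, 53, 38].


Initial: [48, 98, 46, 57, 16, 85, 53, 38]
Pass 1: [48, 46, 57, 16, 85, 53, 38, 98] (6 swaps)

After 1 pass: [48, 46, 57, 16, 85, 53, 38, 98]


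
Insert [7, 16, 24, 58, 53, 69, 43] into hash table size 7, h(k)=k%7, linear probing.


Insert 7: h=0 -> slot 0
Insert 16: h=2 -> slot 2
Insert 24: h=3 -> slot 3
Insert 58: h=2, 2 probes -> slot 4
Insert 53: h=4, 1 probes -> slot 5
Insert 69: h=6 -> slot 6
Insert 43: h=1 -> slot 1

Table: [7, 43, 16, 24, 58, 53, 69]


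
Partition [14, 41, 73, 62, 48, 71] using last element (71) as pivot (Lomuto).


Pivot: 71
  14 <= 71: advance i (no swap)
  41 <= 71: advance i (no swap)
  62 <= 71: swap -> [14, 41, 62, 73, 48, 71]
  48 <= 71: swap -> [14, 41, 62, 48, 73, 71]
Place pivot at 4: [14, 41, 62, 48, 71, 73]

Partitioned: [14, 41, 62, 48, 71, 73]


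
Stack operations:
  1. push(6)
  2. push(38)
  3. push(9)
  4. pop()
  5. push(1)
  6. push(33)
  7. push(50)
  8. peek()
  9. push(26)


push(6) -> [6]
push(38) -> [6, 38]
push(9) -> [6, 38, 9]
pop()->9, [6, 38]
push(1) -> [6, 38, 1]
push(33) -> [6, 38, 1, 33]
push(50) -> [6, 38, 1, 33, 50]
peek()->50
push(26) -> [6, 38, 1, 33, 50, 26]

Final stack: [6, 38, 1, 33, 50, 26]


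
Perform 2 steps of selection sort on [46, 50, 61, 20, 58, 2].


Initial: [46, 50, 61, 20, 58, 2]
Step 1: min=2 at 5
  Swap: [2, 50, 61, 20, 58, 46]
Step 2: min=20 at 3
  Swap: [2, 20, 61, 50, 58, 46]

After 2 steps: [2, 20, 61, 50, 58, 46]


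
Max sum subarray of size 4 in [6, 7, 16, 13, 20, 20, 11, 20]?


[0:4]: 42
[1:5]: 56
[2:6]: 69
[3:7]: 64
[4:8]: 71

Max: 71 at [4:8]


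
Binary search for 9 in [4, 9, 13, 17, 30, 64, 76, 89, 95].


Step 1: lo=0, hi=8, mid=4, val=30
Step 2: lo=0, hi=3, mid=1, val=9

Found at index 1


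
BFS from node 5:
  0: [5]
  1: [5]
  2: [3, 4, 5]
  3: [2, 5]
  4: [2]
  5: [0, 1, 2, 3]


Visit 5, enqueue [0, 1, 2, 3]
Visit 0, enqueue []
Visit 1, enqueue []
Visit 2, enqueue [4]
Visit 3, enqueue []
Visit 4, enqueue []

BFS order: [5, 0, 1, 2, 3, 4]


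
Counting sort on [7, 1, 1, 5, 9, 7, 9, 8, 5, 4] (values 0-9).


Input: [7, 1, 1, 5, 9, 7, 9, 8, 5, 4]
Counts: [0, 2, 0, 0, 1, 2, 0, 2, 1, 2]

Sorted: [1, 1, 4, 5, 5, 7, 7, 8, 9, 9]


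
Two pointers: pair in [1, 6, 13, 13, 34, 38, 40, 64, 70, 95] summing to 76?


lo=0(1)+hi=9(95)=96
lo=0(1)+hi=8(70)=71
lo=1(6)+hi=8(70)=76

Yes: 6+70=76


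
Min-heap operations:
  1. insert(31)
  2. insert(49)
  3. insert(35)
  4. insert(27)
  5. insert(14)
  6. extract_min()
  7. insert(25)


insert(31) -> [31]
insert(49) -> [31, 49]
insert(35) -> [31, 49, 35]
insert(27) -> [27, 31, 35, 49]
insert(14) -> [14, 27, 35, 49, 31]
extract_min()->14, [27, 31, 35, 49]
insert(25) -> [25, 27, 35, 49, 31]

Final heap: [25, 27, 35, 49, 31]


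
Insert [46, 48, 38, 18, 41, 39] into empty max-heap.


Insert 46: [46]
Insert 48: [48, 46]
Insert 38: [48, 46, 38]
Insert 18: [48, 46, 38, 18]
Insert 41: [48, 46, 38, 18, 41]
Insert 39: [48, 46, 39, 18, 41, 38]

Final heap: [48, 46, 39, 18, 41, 38]


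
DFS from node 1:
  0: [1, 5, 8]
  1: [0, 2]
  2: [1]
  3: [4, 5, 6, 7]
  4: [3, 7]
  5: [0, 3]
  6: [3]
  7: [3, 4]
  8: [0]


Visit 1, push [2, 0]
Visit 0, push [8, 5]
Visit 5, push [3]
Visit 3, push [7, 6, 4]
Visit 4, push [7]
Visit 7, push []
Visit 6, push []
Visit 8, push []
Visit 2, push []

DFS order: [1, 0, 5, 3, 4, 7, 6, 8, 2]


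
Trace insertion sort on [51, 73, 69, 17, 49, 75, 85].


Initial: [51, 73, 69, 17, 49, 75, 85]
Insert 73: [51, 73, 69, 17, 49, 75, 85]
Insert 69: [51, 69, 73, 17, 49, 75, 85]
Insert 17: [17, 51, 69, 73, 49, 75, 85]
Insert 49: [17, 49, 51, 69, 73, 75, 85]
Insert 75: [17, 49, 51, 69, 73, 75, 85]
Insert 85: [17, 49, 51, 69, 73, 75, 85]

Sorted: [17, 49, 51, 69, 73, 75, 85]


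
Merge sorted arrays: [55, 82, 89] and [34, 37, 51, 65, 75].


Take 34 from B
Take 37 from B
Take 51 from B
Take 55 from A
Take 65 from B
Take 75 from B

Merged: [34, 37, 51, 55, 65, 75, 82, 89]


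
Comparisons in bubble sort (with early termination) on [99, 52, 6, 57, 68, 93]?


Algorithm: bubble sort (with early termination)
Input: [99, 52, 6, 57, 68, 93]
Sorted: [6, 52, 57, 68, 93, 99]

12


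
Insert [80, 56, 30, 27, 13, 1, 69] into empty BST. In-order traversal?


Insert 80: root
Insert 56: L from 80
Insert 30: L from 80 -> L from 56
Insert 27: L from 80 -> L from 56 -> L from 30
Insert 13: L from 80 -> L from 56 -> L from 30 -> L from 27
Insert 1: L from 80 -> L from 56 -> L from 30 -> L from 27 -> L from 13
Insert 69: L from 80 -> R from 56

In-order: [1, 13, 27, 30, 56, 69, 80]


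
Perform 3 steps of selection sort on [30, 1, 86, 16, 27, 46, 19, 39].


Initial: [30, 1, 86, 16, 27, 46, 19, 39]
Step 1: min=1 at 1
  Swap: [1, 30, 86, 16, 27, 46, 19, 39]
Step 2: min=16 at 3
  Swap: [1, 16, 86, 30, 27, 46, 19, 39]
Step 3: min=19 at 6
  Swap: [1, 16, 19, 30, 27, 46, 86, 39]

After 3 steps: [1, 16, 19, 30, 27, 46, 86, 39]


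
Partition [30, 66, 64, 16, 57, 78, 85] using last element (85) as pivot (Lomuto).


Pivot: 85
  30 <= 85: advance i (no swap)
  66 <= 85: advance i (no swap)
  64 <= 85: advance i (no swap)
  16 <= 85: advance i (no swap)
  57 <= 85: advance i (no swap)
  78 <= 85: advance i (no swap)
Place pivot at 6: [30, 66, 64, 16, 57, 78, 85]

Partitioned: [30, 66, 64, 16, 57, 78, 85]


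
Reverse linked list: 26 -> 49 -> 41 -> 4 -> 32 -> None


Step 1: curr=26, set curr.next=prev(None) | reversed so far: 26
Step 2: curr=49, set curr.next=prev(26) | reversed so far: 49 -> 26
Step 3: curr=41, set curr.next=prev(49) | reversed so far: 41 -> 49 -> 26
Step 4: curr=4, set curr.next=prev(41) | reversed so far: 4 -> 41 -> 49 -> 26
Step 5: curr=32, set curr.next=prev(4) | reversed so far: 32 -> 4 -> 41 -> 49 -> 26

32 -> 4 -> 41 -> 49 -> 26 -> None


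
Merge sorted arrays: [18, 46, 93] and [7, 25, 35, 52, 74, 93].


Take 7 from B
Take 18 from A
Take 25 from B
Take 35 from B
Take 46 from A
Take 52 from B
Take 74 from B
Take 93 from A

Merged: [7, 18, 25, 35, 46, 52, 74, 93, 93]


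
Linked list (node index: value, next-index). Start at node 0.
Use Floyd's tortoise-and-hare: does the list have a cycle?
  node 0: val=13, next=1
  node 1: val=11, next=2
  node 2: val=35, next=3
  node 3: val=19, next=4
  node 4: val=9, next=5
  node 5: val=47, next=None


Floyd's tortoise (slow, +1) and hare (fast, +2):
  init: slow=0, fast=0
  step 1: slow=1, fast=2
  step 2: slow=2, fast=4
  step 3: fast 4->5->None, no cycle

Cycle: no


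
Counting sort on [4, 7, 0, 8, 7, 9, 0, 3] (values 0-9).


Input: [4, 7, 0, 8, 7, 9, 0, 3]
Counts: [2, 0, 0, 1, 1, 0, 0, 2, 1, 1]

Sorted: [0, 0, 3, 4, 7, 7, 8, 9]


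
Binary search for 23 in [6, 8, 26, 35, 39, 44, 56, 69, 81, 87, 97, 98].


Step 1: lo=0, hi=11, mid=5, val=44
Step 2: lo=0, hi=4, mid=2, val=26
Step 3: lo=0, hi=1, mid=0, val=6
Step 4: lo=1, hi=1, mid=1, val=8

Not found


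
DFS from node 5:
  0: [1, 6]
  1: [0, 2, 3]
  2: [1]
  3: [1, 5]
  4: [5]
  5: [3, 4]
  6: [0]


Visit 5, push [4, 3]
Visit 3, push [1]
Visit 1, push [2, 0]
Visit 0, push [6]
Visit 6, push []
Visit 2, push []
Visit 4, push []

DFS order: [5, 3, 1, 0, 6, 2, 4]


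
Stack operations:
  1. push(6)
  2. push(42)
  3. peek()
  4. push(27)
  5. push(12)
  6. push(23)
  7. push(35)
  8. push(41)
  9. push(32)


push(6) -> [6]
push(42) -> [6, 42]
peek()->42
push(27) -> [6, 42, 27]
push(12) -> [6, 42, 27, 12]
push(23) -> [6, 42, 27, 12, 23]
push(35) -> [6, 42, 27, 12, 23, 35]
push(41) -> [6, 42, 27, 12, 23, 35, 41]
push(32) -> [6, 42, 27, 12, 23, 35, 41, 32]

Final stack: [6, 42, 27, 12, 23, 35, 41, 32]
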